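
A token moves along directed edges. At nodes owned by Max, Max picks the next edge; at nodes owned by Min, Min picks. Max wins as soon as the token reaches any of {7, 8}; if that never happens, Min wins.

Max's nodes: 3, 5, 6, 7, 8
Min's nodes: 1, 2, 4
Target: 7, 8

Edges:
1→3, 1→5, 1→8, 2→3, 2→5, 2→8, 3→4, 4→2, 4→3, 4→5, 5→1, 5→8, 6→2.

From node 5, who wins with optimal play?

A0 = {7, 8}
A1: add {5} — 5 (Max) has 5→8.
A2 = A1; e.g. 1 (Min) can still go to 3. Fixed point.
5 ∈ A1, so Max can force the target.

Max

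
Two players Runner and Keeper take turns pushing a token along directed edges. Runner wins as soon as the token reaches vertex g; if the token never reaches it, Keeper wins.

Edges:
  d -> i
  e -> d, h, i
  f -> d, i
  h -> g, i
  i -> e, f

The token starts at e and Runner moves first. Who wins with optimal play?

Keeper

Track states (vertex, player-to-move).
A0 = {(g,Runner), (g,Keeper)}
A1: add {(h,Runner)}.
A2 = A1; e.g. (d,Runner) stays out. (e,Runner) never enters ⇒ Keeper avoids the target.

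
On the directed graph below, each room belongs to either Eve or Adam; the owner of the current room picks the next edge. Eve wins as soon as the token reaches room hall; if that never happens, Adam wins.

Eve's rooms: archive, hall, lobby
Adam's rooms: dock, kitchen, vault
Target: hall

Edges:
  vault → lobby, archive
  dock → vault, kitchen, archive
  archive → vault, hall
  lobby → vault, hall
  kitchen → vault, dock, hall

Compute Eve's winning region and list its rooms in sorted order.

A0 = {hall}
A1: add {archive, lobby} — lobby (Eve) has lobby→hall; archive (Eve) has archive→hall.
A2: add {vault} — vault (Adam): all of {lobby, archive} already in.
A3 = A2; e.g. dock (Adam) can still go to kitchen. Fixed point.
Eve's winning region = {archive, hall, lobby, vault}.

archive, hall, lobby, vault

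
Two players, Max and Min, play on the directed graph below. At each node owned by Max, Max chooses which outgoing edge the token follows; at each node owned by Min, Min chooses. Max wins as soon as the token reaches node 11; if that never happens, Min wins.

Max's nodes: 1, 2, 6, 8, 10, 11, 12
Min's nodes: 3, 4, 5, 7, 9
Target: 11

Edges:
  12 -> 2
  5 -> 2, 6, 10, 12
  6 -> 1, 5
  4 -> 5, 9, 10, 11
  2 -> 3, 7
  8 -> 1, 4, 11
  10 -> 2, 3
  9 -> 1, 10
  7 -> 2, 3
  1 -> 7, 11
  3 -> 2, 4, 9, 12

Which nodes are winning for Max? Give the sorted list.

1, 6, 8, 11

A0 = {11}
A1: add {1, 8} — 1 (Max) has 1→11; 8 (Max) has 8→11.
A2: add {6} — 6 (Max) has 6→1.
A3 = A2; e.g. 2 (Max) has no edge into A2. Fixed point.
Max's winning region = {1, 6, 8, 11}.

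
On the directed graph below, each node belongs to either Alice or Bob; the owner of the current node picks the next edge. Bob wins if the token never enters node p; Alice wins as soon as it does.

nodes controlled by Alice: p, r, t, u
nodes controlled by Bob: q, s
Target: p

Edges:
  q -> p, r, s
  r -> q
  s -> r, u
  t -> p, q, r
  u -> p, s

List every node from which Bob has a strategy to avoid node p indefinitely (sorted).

q, r, s

A0 = {p}
A1: add {t, u} — t (Alice) has t→p; u (Alice) has u→p.
A2 = A1; e.g. q (Bob) can still go to r. Fixed point.
Alice's attractor = {p, t, u}; Bob avoids the target exactly from the complement.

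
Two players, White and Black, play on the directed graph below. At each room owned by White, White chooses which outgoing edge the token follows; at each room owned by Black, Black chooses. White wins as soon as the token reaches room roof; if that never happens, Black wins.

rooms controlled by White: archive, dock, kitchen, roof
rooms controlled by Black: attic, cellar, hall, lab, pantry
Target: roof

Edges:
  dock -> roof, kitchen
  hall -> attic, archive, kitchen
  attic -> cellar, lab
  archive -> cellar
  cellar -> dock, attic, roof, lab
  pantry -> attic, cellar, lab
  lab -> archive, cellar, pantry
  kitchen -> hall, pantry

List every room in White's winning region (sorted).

A0 = {roof}
A1: add {dock} — dock (White) has dock→roof.
A2 = A1; e.g. hall (Black) can still go to attic. Fixed point.
White's winning region = {dock, roof}.

dock, roof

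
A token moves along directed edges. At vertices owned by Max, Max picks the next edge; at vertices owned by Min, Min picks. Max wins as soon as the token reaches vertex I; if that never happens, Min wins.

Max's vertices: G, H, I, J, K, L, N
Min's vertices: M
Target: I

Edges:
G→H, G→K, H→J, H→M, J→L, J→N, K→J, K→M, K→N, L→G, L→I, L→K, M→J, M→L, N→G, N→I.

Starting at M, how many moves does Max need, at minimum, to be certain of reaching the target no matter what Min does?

3

A0 = {I}
A1: add {L, N} — L (Max) has L→I; N (Max) has N→I.
A2: add {J, K} — J (Max) has J→L; K (Max) has K→N.
A3: add {G, H, M} — G (Max) has G→K; H (Max) has H→J; M (Min): all of {J, L} already in.
A3 = all vertices. Fixed point.
M enters the attractor at level 3, so Max can force the target in 3 moves from there.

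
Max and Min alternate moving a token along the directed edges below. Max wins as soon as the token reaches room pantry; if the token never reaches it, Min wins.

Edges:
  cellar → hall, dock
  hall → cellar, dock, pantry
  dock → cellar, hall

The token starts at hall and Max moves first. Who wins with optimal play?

Track states (vertex, player-to-move).
A0 = {(pantry,Max), (pantry,Min)}
A1: add {(hall,Max)}.
(hall,Max) ∈ A1 ⇒ Max forces the target.

Max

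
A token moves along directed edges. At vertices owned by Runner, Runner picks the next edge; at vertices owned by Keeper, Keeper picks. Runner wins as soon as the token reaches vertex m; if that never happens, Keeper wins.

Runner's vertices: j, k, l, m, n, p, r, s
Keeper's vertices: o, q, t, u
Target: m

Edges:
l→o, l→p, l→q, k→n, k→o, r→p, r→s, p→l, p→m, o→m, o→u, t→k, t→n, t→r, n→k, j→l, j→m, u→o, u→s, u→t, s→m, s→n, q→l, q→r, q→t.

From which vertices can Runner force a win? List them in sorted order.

A0 = {m}
A1: add {j, p, s} — j (Runner) has j→m; p (Runner) has p→m; s (Runner) has s→m.
A2: add {l, r} — l (Runner) has l→p; r (Runner) has r→p.
A3 = A2; e.g. k (Runner) has no edge into A2. Fixed point.
Runner's winning region = {j, l, m, p, r, s}.

j, l, m, p, r, s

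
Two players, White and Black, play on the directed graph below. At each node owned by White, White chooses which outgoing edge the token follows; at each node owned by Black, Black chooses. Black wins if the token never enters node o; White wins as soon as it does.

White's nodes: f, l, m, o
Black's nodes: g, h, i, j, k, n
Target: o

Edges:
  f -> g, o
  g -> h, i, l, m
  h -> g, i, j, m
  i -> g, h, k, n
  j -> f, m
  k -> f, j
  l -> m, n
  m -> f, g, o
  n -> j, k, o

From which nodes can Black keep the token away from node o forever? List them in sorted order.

A0 = {o}
A1: add {f, m} — f (White) has f→o; m (White) has m→o.
A2: add {j, l} — j (Black): all of {f, m} already in; l (White) has l→m.
A3: add {k} — k (Black): all of {f, j} already in.
A4: add {n} — n (Black): all of {j, k, o} already in.
A5 = A4; e.g. g (Black) can still go to h. Fixed point.
White's attractor = {f, j, k, l, m, n, o}; Black avoids the target exactly from the complement.

g, h, i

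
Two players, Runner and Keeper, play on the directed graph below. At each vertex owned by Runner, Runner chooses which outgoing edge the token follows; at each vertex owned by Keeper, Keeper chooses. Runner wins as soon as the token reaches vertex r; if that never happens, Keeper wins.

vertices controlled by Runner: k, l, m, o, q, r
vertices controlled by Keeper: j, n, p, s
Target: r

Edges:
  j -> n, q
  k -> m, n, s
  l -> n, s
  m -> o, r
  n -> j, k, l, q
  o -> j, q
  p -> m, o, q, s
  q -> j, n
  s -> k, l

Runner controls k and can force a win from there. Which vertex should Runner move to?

m

A0 = {r}
A1: add {m} — m (Runner) has m→r.
A2: add {k} — k (Runner) has k→m.
A3 = A2; e.g. j (Keeper) can still go to n. Fixed point.
From k, successor m is in the attractor (rank 1); the other successors n, s are not.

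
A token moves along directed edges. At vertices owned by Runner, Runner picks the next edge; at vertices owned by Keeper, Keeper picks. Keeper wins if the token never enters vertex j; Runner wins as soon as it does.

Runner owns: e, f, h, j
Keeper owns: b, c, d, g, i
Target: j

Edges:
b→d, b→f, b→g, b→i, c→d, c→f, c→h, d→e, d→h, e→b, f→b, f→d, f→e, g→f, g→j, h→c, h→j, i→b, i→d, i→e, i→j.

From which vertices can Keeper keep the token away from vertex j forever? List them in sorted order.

b, c, d, e, f, g, i

A0 = {j}
A1: add {h} — h (Runner) has h→j.
A2 = A1; e.g. b (Keeper) can still go to d. Fixed point.
Runner's attractor = {h, j}; Keeper avoids the target exactly from the complement.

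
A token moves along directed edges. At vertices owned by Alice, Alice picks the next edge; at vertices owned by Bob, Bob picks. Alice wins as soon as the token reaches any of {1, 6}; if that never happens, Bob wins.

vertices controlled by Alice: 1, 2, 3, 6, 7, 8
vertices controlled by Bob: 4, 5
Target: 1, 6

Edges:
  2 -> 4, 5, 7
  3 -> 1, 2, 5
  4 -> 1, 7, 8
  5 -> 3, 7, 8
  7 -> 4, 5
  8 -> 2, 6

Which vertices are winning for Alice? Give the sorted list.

1, 3, 6, 8

A0 = {1, 6}
A1: add {3, 8} — 3 (Alice) has 3→1; 8 (Alice) has 8→6.
A2 = A1; e.g. 2 (Alice) has no edge into A1. Fixed point.
Alice's winning region = {1, 3, 6, 8}.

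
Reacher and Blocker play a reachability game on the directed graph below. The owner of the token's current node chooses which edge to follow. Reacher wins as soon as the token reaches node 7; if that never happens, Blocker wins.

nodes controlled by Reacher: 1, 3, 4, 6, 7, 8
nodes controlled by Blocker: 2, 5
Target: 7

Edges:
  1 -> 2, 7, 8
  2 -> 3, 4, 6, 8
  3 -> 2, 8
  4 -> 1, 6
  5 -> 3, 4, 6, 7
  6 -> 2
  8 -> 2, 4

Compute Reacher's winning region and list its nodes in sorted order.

1, 3, 4, 7, 8

A0 = {7}
A1: add {1} — 1 (Reacher) has 1→7.
A2: add {4} — 4 (Reacher) has 4→1.
A3: add {8} — 8 (Reacher) has 8→4.
A4: add {3} — 3 (Reacher) has 3→8.
A5 = A4; e.g. 2 (Blocker) can still go to 6. Fixed point.
Reacher's winning region = {1, 3, 4, 7, 8}.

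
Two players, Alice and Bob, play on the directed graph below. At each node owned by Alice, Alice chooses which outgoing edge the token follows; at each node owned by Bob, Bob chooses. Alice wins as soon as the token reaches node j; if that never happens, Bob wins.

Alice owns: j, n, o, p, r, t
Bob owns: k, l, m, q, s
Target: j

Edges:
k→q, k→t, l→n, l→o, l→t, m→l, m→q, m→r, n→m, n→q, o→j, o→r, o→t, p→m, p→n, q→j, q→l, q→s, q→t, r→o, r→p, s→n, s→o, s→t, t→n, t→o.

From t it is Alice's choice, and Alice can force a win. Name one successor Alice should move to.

o

A0 = {j}
A1: add {o} — o (Alice) has o→j.
A2: add {r, t} — r (Alice) has r→o; t (Alice) has t→o.
A3 = A2; e.g. k (Bob) can still go to q. Fixed point.
From t, successor o is in the attractor (rank 1); the other successor n is not.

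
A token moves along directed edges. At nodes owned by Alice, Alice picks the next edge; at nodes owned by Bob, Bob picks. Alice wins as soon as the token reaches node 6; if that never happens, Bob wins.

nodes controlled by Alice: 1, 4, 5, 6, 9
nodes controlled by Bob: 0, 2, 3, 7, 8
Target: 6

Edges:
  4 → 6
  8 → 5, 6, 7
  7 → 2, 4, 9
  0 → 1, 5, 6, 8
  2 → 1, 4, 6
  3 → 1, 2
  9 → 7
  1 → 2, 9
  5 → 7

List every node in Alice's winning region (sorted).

A0 = {6}
A1: add {4} — 4 (Alice) has 4→6.
A2 = A1; e.g. 0 (Bob) can still go to 1. Fixed point.
Alice's winning region = {4, 6}.

4, 6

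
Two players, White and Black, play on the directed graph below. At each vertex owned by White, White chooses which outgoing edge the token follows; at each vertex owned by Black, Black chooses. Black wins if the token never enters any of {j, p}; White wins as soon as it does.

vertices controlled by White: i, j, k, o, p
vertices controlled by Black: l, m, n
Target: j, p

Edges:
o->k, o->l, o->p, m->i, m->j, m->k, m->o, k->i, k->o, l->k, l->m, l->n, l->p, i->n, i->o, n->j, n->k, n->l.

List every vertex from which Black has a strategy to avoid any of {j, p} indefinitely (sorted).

l, n

A0 = {j, p}
A1: add {o} — o (White) has o→p.
A2: add {i, k} — i (White) has i→o; k (White) has k→o.
A3: add {m} — m (Black): all of {i, j, k, o} already in.
A4 = A3; e.g. l (Black) can still go to n. Fixed point.
White's attractor = {i, j, k, m, o, p}; Black avoids the target exactly from the complement.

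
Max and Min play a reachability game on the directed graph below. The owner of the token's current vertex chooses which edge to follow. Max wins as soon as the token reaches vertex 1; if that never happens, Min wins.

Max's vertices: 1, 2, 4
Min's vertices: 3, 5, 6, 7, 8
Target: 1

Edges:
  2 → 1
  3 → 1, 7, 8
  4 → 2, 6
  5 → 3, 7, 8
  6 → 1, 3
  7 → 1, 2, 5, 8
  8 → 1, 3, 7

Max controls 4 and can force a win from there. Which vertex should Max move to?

A0 = {1}
A1: add {2} — 2 (Max) has 2→1.
A2: add {4} — 4 (Max) has 4→2.
A3 = A2; e.g. 3 (Min) can still go to 7. Fixed point.
From 4, successor 2 is in the attractor (rank 1); the other successor 6 is not.

2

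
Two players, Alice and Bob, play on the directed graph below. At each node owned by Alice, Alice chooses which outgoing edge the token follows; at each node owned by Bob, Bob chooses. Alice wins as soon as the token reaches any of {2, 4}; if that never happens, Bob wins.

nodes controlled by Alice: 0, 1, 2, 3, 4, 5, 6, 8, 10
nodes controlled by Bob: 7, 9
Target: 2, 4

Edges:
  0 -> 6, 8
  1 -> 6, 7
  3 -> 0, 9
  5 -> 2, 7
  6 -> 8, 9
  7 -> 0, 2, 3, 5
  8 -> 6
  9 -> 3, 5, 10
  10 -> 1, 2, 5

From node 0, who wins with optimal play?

Bob

A0 = {2, 4}
A1: add {5, 10} — 5 (Alice) has 5→2; 10 (Alice) has 10→2.
A2 = A1; e.g. 0 (Alice) has no edge into A1. Fixed point.
0 never enters the attractor, so Bob can avoid the target forever.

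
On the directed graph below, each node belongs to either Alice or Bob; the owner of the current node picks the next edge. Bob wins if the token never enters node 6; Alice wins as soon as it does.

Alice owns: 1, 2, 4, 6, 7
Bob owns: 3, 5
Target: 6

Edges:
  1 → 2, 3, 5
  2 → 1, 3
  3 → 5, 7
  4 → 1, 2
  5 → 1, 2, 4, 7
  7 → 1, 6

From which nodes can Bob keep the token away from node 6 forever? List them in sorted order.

A0 = {6}
A1: add {7} — 7 (Alice) has 7→6.
A2 = A1; e.g. 1 (Alice) has no edge into A1. Fixed point.
Alice's attractor = {6, 7}; Bob avoids the target exactly from the complement.

1, 2, 3, 4, 5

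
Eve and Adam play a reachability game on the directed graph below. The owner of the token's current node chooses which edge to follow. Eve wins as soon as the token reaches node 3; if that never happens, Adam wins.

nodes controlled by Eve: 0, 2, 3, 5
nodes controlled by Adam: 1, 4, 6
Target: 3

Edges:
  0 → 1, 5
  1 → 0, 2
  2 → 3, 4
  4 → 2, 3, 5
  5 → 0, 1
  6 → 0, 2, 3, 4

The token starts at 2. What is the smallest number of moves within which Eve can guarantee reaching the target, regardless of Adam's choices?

1

A0 = {3}
A1: add {2} — 2 (Eve) has 2→3.
A2 = A1; e.g. 0 (Eve) has no edge into A1. Fixed point.
2 enters the attractor at level 1, so Eve can force the target in 1 move from there.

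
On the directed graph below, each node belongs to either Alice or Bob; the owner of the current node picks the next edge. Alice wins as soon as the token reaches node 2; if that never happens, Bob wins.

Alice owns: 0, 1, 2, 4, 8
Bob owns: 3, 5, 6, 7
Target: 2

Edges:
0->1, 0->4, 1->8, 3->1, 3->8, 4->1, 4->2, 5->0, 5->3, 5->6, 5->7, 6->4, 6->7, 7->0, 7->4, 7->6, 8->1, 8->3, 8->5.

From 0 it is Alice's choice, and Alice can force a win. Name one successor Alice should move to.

4

A0 = {2}
A1: add {4} — 4 (Alice) has 4→2.
A2: add {0} — 0 (Alice) has 0→4.
A3 = A2; e.g. 1 (Alice) has no edge into A2. Fixed point.
From 0, successor 4 is in the attractor (rank 1); the other successor 1 is not.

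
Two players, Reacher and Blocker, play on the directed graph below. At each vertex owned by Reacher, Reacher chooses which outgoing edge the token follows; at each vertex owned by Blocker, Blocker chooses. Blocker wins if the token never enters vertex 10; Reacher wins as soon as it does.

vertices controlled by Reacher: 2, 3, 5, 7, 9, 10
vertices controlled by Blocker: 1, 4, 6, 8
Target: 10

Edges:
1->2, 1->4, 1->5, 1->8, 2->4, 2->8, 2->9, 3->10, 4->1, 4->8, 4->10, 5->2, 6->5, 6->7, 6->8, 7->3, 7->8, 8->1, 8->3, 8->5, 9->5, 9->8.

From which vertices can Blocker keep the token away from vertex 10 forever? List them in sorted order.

A0 = {10}
A1: add {3} — 3 (Reacher) has 3→10.
A2: add {7} — 7 (Reacher) has 7→3.
A3 = A2; e.g. 1 (Blocker) can still go to 2. Fixed point.
Reacher's attractor = {3, 7, 10}; Blocker avoids the target exactly from the complement.

1, 2, 4, 5, 6, 8, 9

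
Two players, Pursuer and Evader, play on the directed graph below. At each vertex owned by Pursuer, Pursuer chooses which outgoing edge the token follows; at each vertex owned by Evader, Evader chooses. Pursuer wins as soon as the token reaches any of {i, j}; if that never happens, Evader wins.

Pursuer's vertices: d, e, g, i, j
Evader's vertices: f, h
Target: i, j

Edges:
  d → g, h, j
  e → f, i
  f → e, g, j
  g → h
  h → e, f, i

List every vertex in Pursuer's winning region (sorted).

A0 = {i, j}
A1: add {d, e} — d (Pursuer) has d→j; e (Pursuer) has e→i.
A2 = A1; e.g. f (Evader) can still go to g. Fixed point.
Pursuer's winning region = {d, e, i, j}.

d, e, i, j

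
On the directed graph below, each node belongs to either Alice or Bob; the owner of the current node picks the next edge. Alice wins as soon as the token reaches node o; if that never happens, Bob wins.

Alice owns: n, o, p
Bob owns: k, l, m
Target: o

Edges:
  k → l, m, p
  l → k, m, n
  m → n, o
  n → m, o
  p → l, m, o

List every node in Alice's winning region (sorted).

m, n, o, p

A0 = {o}
A1: add {n, p} — n (Alice) has n→o; p (Alice) has p→o.
A2: add {m} — m (Bob): all of {n, o} already in.
A3 = A2; e.g. k (Bob) can still go to l. Fixed point.
Alice's winning region = {m, n, o, p}.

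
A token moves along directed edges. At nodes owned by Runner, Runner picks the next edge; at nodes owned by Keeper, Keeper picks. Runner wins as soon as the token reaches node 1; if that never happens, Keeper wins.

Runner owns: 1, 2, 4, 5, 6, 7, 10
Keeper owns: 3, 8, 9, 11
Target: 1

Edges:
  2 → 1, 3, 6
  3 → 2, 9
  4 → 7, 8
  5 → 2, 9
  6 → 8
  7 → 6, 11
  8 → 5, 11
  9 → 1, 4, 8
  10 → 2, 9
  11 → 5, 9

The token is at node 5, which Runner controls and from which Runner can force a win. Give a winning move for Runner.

A0 = {1}
A1: add {2} — 2 (Runner) has 2→1.
A2: add {5, 10} — 5 (Runner) has 5→2; 10 (Runner) has 10→2.
A3 = A2; e.g. 3 (Keeper) can still go to 9. Fixed point.
From 5, successor 2 is in the attractor (rank 1); the other successor 9 is not.

2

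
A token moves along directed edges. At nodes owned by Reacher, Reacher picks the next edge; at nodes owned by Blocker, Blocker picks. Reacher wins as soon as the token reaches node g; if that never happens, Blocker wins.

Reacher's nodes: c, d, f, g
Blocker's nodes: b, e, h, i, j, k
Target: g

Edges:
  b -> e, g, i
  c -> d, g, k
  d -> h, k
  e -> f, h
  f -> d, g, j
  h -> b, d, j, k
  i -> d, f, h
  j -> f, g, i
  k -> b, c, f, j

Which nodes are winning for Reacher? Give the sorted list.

A0 = {g}
A1: add {c, f} — c (Reacher) has c→g; f (Reacher) has f→g.
A2 = A1; e.g. b (Blocker) can still go to e. Fixed point.
Reacher's winning region = {c, f, g}.

c, f, g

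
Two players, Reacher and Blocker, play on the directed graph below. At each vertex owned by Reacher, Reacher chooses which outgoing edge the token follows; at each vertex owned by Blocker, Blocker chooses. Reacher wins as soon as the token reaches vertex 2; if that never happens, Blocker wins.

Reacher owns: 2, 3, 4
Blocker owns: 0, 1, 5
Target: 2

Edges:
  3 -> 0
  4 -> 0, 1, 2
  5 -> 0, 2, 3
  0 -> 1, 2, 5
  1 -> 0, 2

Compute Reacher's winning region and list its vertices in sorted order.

A0 = {2}
A1: add {4} — 4 (Reacher) has 4→2.
A2 = A1; e.g. 0 (Blocker) can still go to 1. Fixed point.
Reacher's winning region = {2, 4}.

2, 4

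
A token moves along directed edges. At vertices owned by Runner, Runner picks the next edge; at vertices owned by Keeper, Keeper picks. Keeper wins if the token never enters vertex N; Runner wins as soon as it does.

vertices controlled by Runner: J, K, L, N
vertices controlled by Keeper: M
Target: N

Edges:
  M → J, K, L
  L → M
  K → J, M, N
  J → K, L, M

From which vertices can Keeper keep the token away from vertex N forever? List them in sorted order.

L, M

A0 = {N}
A1: add {K} — K (Runner) has K→N.
A2: add {J} — J (Runner) has J→K.
A3 = A2; e.g. L (Runner) has no edge into A2. Fixed point.
Runner's attractor = {J, K, N}; Keeper avoids the target exactly from the complement.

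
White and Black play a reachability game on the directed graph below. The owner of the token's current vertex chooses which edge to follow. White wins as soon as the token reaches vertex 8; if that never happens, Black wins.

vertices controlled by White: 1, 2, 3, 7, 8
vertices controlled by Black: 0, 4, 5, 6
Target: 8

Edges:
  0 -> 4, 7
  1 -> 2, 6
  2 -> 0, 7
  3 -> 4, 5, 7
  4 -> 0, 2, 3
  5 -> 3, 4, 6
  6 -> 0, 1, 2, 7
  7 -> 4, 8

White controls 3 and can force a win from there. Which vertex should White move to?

7

A0 = {8}
A1: add {7} — 7 (White) has 7→8.
A2: add {2, 3} — 2 (White) has 2→7; 3 (White) has 3→7.
A3: add {1} — 1 (White) has 1→2.
A4 = A3; e.g. 0 (Black) can still go to 4. Fixed point.
From 3, successor 7 is in the attractor (rank 1); the other successors 4, 5 are not.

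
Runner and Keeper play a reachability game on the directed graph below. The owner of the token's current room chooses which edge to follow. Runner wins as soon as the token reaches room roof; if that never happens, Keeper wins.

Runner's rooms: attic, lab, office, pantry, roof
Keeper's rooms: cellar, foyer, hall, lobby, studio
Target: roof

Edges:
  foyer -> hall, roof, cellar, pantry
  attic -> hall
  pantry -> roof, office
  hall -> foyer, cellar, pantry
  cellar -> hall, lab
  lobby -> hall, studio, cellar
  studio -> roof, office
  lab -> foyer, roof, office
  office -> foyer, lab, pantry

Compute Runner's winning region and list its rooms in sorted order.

lab, office, pantry, roof, studio

A0 = {roof}
A1: add {lab, pantry} — lab (Runner) has lab→roof; pantry (Runner) has pantry→roof.
A2: add {office} — office (Runner) has office→lab.
A3: add {studio} — studio (Keeper): all of {roof, office} already in.
A4 = A3; e.g. attic (Runner) has no edge into A3. Fixed point.
Runner's winning region = {lab, office, pantry, roof, studio}.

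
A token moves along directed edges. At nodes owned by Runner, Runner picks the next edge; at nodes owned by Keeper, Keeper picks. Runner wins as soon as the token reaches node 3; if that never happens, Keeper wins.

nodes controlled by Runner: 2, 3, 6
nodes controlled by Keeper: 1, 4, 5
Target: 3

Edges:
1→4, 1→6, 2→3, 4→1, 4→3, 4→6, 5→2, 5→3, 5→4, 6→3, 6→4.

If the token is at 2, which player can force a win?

A0 = {3}
A1: add {2, 6} — 2 (Runner) has 2→3; 6 (Runner) has 6→3.
A2 = A1; e.g. 1 (Keeper) can still go to 4. Fixed point.
2 ∈ A1, so Runner can force the target.

Runner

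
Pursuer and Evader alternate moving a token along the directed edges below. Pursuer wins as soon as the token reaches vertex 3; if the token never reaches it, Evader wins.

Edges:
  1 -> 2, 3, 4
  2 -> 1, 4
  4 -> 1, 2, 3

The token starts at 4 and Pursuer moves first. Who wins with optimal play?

Pursuer

Track states (vertex, player-to-move).
A0 = {(3,Pursuer), (3,Evader)}
A1: add {(1,Pursuer), (4,Pursuer)}.
(4,Pursuer) ∈ A1 ⇒ Pursuer forces the target.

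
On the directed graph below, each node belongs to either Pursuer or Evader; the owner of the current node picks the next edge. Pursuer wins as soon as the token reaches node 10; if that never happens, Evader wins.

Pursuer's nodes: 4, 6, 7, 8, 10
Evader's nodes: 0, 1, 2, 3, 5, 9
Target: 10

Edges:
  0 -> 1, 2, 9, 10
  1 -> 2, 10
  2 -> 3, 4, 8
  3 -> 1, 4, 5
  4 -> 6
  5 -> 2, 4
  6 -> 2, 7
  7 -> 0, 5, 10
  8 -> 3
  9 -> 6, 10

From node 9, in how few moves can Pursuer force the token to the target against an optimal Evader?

3

A0 = {10}
A1: add {7} — 7 (Pursuer) has 7→10.
A2: add {6} — 6 (Pursuer) has 6→7.
A3: add {4, 9} — 4 (Pursuer) has 4→6; 9 (Evader): all of {6, 10} already in.
A4 = A3; e.g. 0 (Evader) can still go to 1. Fixed point.
9 enters the attractor at level 3, so Pursuer can force the target in 3 moves from there.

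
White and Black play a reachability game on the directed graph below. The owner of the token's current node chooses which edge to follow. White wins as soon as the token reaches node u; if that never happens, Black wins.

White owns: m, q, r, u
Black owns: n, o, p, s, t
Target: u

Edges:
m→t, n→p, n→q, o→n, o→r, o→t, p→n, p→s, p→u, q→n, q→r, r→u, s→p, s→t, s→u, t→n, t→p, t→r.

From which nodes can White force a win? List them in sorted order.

A0 = {u}
A1: add {r} — r (White) has r→u.
A2: add {q} — q (White) has q→r.
A3 = A2; e.g. m (White) has no edge into A2. Fixed point.
White's winning region = {q, r, u}.

q, r, u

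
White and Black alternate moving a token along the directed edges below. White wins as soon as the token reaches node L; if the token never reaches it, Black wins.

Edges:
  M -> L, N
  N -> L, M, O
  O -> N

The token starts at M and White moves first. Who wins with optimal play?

Track states (vertex, player-to-move).
A0 = {(L,White), (L,Black)}
A1: add {(M,White), (N,White)}.
(M,White) ∈ A1 ⇒ White forces the target.

White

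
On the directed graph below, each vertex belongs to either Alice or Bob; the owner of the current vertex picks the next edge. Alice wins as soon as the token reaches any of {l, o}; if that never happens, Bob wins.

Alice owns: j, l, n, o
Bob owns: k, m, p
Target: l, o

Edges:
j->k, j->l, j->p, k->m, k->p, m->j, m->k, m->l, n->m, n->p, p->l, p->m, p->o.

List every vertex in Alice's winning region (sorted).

j, l, o

A0 = {l, o}
A1: add {j} — j (Alice) has j→l.
A2 = A1; e.g. k (Bob) can still go to m. Fixed point.
Alice's winning region = {j, l, o}.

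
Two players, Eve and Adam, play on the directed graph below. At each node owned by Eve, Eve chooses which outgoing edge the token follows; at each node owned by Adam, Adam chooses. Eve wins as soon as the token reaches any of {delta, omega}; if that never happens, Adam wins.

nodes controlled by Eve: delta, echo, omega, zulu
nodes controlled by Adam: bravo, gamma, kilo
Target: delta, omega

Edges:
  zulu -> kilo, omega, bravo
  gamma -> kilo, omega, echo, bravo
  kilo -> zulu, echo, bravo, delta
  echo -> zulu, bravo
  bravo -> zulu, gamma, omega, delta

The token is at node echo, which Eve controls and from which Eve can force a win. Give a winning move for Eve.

A0 = {delta, omega}
A1: add {zulu} — zulu (Eve) has zulu→omega.
A2: add {echo} — echo (Eve) has echo→zulu.
A3 = A2; e.g. gamma (Adam) can still go to kilo. Fixed point.
From echo, successor zulu is in the attractor (rank 1); the other successor bravo is not.

zulu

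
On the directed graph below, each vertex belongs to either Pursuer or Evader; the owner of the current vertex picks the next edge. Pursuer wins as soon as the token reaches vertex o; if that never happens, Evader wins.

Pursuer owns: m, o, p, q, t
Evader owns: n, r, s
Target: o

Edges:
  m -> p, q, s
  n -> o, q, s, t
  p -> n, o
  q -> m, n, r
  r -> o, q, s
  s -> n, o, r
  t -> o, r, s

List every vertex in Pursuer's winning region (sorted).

m, o, p, q, t

A0 = {o}
A1: add {p, t} — p (Pursuer) has p→o; t (Pursuer) has t→o.
A2: add {m} — m (Pursuer) has m→p.
A3: add {q} — q (Pursuer) has q→m.
A4 = A3; e.g. n (Evader) can still go to s. Fixed point.
Pursuer's winning region = {m, o, p, q, t}.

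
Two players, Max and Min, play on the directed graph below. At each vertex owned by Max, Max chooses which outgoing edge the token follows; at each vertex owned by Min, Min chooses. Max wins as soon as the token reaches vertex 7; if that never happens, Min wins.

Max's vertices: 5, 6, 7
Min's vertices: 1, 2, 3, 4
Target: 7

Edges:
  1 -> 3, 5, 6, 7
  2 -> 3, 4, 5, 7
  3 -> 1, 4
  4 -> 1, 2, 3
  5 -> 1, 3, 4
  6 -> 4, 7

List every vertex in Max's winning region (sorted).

6, 7

A0 = {7}
A1: add {6} — 6 (Max) has 6→7.
A2 = A1; e.g. 1 (Min) can still go to 3. Fixed point.
Max's winning region = {6, 7}.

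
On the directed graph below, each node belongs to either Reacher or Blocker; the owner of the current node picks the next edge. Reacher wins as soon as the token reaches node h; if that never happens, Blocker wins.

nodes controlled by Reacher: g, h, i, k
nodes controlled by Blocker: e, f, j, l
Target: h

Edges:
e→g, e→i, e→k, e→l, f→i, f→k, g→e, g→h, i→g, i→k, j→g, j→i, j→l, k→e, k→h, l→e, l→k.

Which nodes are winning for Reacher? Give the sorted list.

f, g, h, i, k

A0 = {h}
A1: add {g, k} — g (Reacher) has g→h; k (Reacher) has k→h.
A2: add {i} — i (Reacher) has i→g.
A3: add {f} — f (Blocker): all of {i, k} already in.
A4 = A3; e.g. e (Blocker) can still go to l. Fixed point.
Reacher's winning region = {f, g, h, i, k}.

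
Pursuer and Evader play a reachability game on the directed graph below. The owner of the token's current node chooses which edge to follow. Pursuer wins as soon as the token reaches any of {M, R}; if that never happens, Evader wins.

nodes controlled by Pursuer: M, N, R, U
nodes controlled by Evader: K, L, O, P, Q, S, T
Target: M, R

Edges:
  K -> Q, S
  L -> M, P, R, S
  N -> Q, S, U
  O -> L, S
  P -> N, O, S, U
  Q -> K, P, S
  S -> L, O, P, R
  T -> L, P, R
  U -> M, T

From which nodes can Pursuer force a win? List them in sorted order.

A0 = {M, R}
A1: add {U} — U (Pursuer) has U→M.
A2: add {N} — N (Pursuer) has N→U.
A3 = A2; e.g. K (Evader) can still go to Q. Fixed point.
Pursuer's winning region = {M, N, R, U}.

M, N, R, U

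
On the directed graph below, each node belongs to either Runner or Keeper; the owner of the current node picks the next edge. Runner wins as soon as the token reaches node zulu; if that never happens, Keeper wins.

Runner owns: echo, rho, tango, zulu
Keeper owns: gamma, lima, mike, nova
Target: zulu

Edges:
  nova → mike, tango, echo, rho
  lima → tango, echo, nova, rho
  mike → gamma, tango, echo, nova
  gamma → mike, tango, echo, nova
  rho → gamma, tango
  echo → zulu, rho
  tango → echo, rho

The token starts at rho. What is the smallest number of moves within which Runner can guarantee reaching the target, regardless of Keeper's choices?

3

A0 = {zulu}
A1: add {echo} — echo (Runner) has echo→zulu.
A2: add {tango} — tango (Runner) has tango→echo.
A3: add {rho} — rho (Runner) has rho→tango.
A4 = A3; e.g. mike (Keeper) can still go to gamma. Fixed point.
rho enters the attractor at level 3, so Runner can force the target in 3 moves from there.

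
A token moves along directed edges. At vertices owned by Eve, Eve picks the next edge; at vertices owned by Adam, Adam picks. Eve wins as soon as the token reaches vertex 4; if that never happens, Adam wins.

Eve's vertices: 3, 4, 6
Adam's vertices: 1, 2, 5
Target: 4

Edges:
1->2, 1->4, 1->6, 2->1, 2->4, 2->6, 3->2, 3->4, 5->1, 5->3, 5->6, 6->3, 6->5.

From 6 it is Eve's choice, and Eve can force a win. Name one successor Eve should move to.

A0 = {4}
A1: add {3} — 3 (Eve) has 3→4.
A2: add {6} — 6 (Eve) has 6→3.
A3 = A2; e.g. 1 (Adam) can still go to 2. Fixed point.
From 6, successor 3 is in the attractor (rank 1); the other successor 5 is not.

3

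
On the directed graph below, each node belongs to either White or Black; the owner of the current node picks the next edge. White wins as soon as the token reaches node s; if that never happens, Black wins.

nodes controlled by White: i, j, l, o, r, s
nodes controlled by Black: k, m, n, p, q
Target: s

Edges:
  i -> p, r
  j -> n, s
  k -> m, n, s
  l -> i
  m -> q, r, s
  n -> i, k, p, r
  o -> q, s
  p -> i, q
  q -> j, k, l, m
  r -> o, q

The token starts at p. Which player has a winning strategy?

Black

A0 = {s}
A1: add {j, o} — j (White) has j→s; o (White) has o→s.
A2: add {r} — r (White) has r→o.
A3: add {i} — i (White) has i→r.
A4: add {l} — l (White) has l→i.
A5 = A4; e.g. k (Black) can still go to m. Fixed point.
p never enters the attractor, so Black can avoid the target forever.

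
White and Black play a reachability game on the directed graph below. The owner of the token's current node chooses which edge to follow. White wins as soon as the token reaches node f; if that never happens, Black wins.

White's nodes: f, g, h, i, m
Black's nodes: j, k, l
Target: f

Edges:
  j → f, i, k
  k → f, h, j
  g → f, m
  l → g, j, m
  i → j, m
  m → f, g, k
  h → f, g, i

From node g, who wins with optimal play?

White

A0 = {f}
A1: add {g, h, m} — g (White) has g→f; h (White) has h→f; m (White) has m→f.
g ∈ A1, so White can force the target.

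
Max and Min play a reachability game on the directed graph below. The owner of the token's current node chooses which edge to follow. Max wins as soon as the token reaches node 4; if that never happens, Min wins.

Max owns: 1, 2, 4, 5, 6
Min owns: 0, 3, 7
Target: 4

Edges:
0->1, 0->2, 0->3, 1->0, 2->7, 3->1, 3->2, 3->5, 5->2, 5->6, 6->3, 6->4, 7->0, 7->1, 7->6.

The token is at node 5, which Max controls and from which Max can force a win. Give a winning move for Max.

6

A0 = {4}
A1: add {6} — 6 (Max) has 6→4.
A2: add {5} — 5 (Max) has 5→6.
A3 = A2; e.g. 0 (Min) can still go to 1. Fixed point.
From 5, successor 6 is in the attractor (rank 1); the other successor 2 is not.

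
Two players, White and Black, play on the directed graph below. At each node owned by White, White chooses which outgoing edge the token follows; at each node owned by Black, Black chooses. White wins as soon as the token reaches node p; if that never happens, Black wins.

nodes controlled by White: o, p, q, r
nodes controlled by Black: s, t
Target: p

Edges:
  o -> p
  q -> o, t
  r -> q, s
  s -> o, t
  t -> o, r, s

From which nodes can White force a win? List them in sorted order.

A0 = {p}
A1: add {o} — o (White) has o→p.
A2: add {q} — q (White) has q→o.
A3: add {r} — r (White) has r→q.
A4 = A3; e.g. s (Black) can still go to t. Fixed point.
White's winning region = {o, p, q, r}.

o, p, q, r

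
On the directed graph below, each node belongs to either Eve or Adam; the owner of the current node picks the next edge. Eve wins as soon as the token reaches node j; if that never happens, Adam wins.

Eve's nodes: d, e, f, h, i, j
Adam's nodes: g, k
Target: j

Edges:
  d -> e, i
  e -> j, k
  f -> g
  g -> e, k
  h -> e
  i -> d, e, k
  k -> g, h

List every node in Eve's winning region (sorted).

A0 = {j}
A1: add {e} — e (Eve) has e→j.
A2: add {d, h, i} — d (Eve) has d→e; h (Eve) has h→e; i (Eve) has i→e.
A3 = A2; e.g. f (Eve) has no edge into A2. Fixed point.
Eve's winning region = {d, e, h, i, j}.

d, e, h, i, j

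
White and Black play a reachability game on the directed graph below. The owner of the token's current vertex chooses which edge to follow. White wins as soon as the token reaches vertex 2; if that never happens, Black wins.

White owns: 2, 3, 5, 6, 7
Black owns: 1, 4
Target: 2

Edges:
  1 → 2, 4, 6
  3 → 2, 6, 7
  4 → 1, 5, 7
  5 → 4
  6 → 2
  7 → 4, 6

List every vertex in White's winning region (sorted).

A0 = {2}
A1: add {3, 6} — 3 (White) has 3→2; 6 (White) has 6→2.
A2: add {7} — 7 (White) has 7→6.
A3 = A2; e.g. 1 (Black) can still go to 4. Fixed point.
White's winning region = {2, 3, 6, 7}.

2, 3, 6, 7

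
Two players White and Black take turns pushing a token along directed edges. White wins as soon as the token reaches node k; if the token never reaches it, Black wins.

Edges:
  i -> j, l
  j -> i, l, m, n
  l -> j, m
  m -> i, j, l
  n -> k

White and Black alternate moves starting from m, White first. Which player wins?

Track states (vertex, player-to-move).
A0 = {(k,White), (k,Black)}
A1: add {(n,White), (n,Black)}.
A2: add {(j,White)}.
A3 = A2; e.g. (i,White) stays out. (m,White) never enters ⇒ Black avoids the target.

Black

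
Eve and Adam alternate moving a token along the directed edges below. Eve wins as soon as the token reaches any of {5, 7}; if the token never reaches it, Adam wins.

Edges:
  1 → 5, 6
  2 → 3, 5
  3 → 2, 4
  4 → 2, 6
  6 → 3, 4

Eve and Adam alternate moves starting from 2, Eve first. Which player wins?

Track states (vertex, player-to-move).
A0 = {(5,Eve), (5,Adam), (7,Eve), (7,Adam)}
A1: add {(1,Eve), (2,Eve)}.
(2,Eve) ∈ A1 ⇒ Eve forces the target.

Eve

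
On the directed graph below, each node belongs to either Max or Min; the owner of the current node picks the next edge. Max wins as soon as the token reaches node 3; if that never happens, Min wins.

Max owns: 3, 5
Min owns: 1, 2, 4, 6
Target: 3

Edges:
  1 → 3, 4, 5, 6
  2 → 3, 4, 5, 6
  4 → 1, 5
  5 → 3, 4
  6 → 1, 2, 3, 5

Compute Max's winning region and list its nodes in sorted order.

3, 5

A0 = {3}
A1: add {5} — 5 (Max) has 5→3.
A2 = A1; e.g. 1 (Min) can still go to 4. Fixed point.
Max's winning region = {3, 5}.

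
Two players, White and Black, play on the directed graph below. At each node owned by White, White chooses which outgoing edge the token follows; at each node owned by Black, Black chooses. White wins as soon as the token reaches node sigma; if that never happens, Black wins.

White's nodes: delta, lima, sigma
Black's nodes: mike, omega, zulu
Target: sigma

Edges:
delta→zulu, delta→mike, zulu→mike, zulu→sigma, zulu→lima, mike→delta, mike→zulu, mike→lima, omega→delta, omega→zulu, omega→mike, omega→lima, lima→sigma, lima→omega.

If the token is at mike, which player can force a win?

A0 = {sigma}
A1: add {lima} — lima (White) has lima→sigma.
A2 = A1; e.g. delta (White) has no edge into A1. Fixed point.
mike never enters the attractor, so Black can avoid the target forever.

Black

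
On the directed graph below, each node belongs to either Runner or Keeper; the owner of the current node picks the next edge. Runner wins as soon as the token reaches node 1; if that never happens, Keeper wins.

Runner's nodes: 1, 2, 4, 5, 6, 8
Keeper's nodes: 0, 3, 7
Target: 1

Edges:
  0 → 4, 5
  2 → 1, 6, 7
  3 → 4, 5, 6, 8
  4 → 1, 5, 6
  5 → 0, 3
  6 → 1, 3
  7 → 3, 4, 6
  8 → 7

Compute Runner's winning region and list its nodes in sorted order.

A0 = {1}
A1: add {2, 4, 6} — 2 (Runner) has 2→1; 4 (Runner) has 4→1; 6 (Runner) has 6→1.
A2 = A1; e.g. 0 (Keeper) can still go to 5. Fixed point.
Runner's winning region = {1, 2, 4, 6}.

1, 2, 4, 6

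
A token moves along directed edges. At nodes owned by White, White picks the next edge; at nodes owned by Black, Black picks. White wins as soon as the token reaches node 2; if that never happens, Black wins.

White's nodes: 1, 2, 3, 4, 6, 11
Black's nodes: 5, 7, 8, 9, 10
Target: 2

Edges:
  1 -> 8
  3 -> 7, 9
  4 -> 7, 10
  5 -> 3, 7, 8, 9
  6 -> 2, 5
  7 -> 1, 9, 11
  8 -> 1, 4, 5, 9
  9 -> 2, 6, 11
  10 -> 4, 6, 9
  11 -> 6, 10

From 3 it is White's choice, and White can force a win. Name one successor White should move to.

A0 = {2}
A1: add {6} — 6 (White) has 6→2.
A2: add {11} — 11 (White) has 11→6.
A3: add {9} — 9 (Black): all of {2, 6, 11} already in.
A4: add {3} — 3 (White) has 3→9.
A5 = A4; e.g. 1 (White) has no edge into A4. Fixed point.
From 3, successor 9 is in the attractor (rank 3); the other successor 7 is not.

9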